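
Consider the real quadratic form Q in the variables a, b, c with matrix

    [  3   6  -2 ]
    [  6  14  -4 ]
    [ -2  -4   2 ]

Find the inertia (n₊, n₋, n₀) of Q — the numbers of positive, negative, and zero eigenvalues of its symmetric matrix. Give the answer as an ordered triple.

(3, 0, 0)

Symmetric row and column elimination reduces A to a congruent diagonal form with pivots 3, 2, 2/3.
That gives 3 positive pivots.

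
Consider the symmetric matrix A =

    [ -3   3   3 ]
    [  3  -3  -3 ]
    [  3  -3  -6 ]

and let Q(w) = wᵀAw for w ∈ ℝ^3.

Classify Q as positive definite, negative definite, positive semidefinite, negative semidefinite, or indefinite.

Applying the same elementary operations to the rows and columns of A produces a congruent diagonal matrix with entries -3, 0, -3.
That gives 2 negative, 1 zero pivots.
Hence Q is negative semidefinite.

negative semidefinite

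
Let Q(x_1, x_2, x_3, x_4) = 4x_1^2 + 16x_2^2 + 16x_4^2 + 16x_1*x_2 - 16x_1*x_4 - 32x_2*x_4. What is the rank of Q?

1

The symmetric matrix is A = [[4, 8, 0, -8], [8, 16, 0, -16], [0, 0, 0, 0], [-8, -16, 0, 16]].
Applying the same elementary operations to the rows and columns of A produces a congruent diagonal matrix with entries 4, 0, 0, 0.
Counting signs: 1 positive, 3 zero.
The rank is the number of nonzero pivots: 1.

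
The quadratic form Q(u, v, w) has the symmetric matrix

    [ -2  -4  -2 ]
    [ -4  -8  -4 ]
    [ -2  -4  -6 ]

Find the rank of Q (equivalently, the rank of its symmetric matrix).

Symmetric row and column elimination reduces A to a congruent diagonal form with pivots -2, 0, -4.
So there are 2 negative, 1 zero pivots.
The rank is the number of nonzero pivots: 2.

2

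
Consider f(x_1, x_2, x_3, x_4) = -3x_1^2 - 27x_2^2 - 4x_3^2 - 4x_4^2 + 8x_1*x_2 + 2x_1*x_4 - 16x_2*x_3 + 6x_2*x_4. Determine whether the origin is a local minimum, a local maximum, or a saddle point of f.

local maximum

The Hessian at the origin is H = [[-6, 8, 0, 2], [8, -54, -16, 6], [0, -16, -8, 0], [2, 6, 0, -8]].
Congruent diagonalization of H (simultaneous row and column reduction) yields pivots -6, -130/3, -136/65, -12/17.
So there are 4 negative pivots.
H is negative definite, so the origin is a strict local maximum.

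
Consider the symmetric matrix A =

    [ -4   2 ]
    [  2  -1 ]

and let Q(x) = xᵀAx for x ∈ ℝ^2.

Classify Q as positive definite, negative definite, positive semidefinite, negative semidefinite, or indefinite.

negative semidefinite

For the 2×2 matrix [[-4, 2], [2, -1]]: det = -4·-1 − (2)² = 0, trace = -5.
det = 0 so one eigenvalue is zero; the form is semidefinite with the sign of the trace.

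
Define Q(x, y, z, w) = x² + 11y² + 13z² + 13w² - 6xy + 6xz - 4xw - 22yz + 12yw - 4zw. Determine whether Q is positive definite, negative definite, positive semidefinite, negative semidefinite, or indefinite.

positive definite

The symmetric matrix of Q is A = [[1, -3, 3, -2], [-3, 11, -11, 6], [3, -11, 13, -2], [-2, 6, -2, 13]].
Leading principal minors: Δ_1 = 1, Δ_2 = 2, Δ_3 = 4, Δ_4 = 4.
All leading principal minors are positive, so by Sylvester's criterion Q is positive definite.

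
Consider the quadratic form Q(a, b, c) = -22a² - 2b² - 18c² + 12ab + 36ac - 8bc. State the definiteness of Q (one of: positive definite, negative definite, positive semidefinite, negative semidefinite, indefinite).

negative definite

The symmetric matrix of Q is A = [[-22, 6, 18], [6, -2, -4], [18, -4, -18]].
Leading principal minors: Δ_1 = -22, Δ_2 = 8, Δ_3 = -8.
The signs alternate starting with Δ_1 < 0, so by Sylvester's criterion Q is negative definite.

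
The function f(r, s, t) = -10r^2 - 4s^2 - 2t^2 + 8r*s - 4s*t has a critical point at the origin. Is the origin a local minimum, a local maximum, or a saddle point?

local maximum

The Hessian at the origin is H = [[-20, 8, 0], [8, -8, -4], [0, -4, -4]].
An LDLᵀ factorisation of H has diagonal entries -20, -24/5, -2/3.
Counting signs: 3 negative.
H is negative definite, so the origin is a strict local maximum.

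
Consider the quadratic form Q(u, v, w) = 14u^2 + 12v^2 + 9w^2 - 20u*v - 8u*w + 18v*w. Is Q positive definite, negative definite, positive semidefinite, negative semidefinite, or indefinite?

positive definite

The symmetric matrix of Q is A = [[14, -10, -4], [-10, 12, 9], [-4, 9, 9]].
Leading principal minors: Δ_1 = 14, Δ_2 = 68, Δ_3 = 6.
All leading principal minors are positive, so by Sylvester's criterion Q is positive definite.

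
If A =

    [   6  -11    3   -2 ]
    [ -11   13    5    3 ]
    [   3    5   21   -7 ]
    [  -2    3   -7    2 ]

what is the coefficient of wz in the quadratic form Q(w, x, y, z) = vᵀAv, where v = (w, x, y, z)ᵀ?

The coefficient of wz is A[1,4] + A[4,1] = 2·(-2) = -4.

-4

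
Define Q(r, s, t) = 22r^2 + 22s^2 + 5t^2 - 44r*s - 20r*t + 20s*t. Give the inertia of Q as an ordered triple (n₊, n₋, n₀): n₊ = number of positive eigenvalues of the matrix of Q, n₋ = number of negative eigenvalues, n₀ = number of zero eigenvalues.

The associated matrix is A = [[22, -22, -10], [-22, 22, 10], [-10, 10, 5]].
Applying the same elementary operations to the rows and columns of A produces a congruent diagonal matrix with entries 22, 0, 5/11.
Counting signs: 2 positive, 1 zero.

(2, 0, 1)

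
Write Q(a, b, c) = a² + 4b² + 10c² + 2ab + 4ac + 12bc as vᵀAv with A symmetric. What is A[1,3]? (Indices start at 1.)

The coefficient of a·c in Q is 4. For a symmetric A this equals A[1,3] + A[3,1] = 2·A[1,3].
So A[1,3] = 4/2 = 2.

2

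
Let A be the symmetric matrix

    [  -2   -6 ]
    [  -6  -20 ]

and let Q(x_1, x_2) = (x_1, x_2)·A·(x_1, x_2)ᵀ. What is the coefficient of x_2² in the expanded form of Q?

The coefficient of x_2² is the diagonal entry A[2,2] = -20.

-20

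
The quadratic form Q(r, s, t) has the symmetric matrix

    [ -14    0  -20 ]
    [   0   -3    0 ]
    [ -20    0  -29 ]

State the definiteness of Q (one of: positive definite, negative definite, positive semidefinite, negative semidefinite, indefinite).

Leading principal minors: Δ_1 = -14, Δ_2 = 42, Δ_3 = -18.
The signs alternate starting with Δ_1 < 0, so by Sylvester's criterion Q is negative definite.

negative definite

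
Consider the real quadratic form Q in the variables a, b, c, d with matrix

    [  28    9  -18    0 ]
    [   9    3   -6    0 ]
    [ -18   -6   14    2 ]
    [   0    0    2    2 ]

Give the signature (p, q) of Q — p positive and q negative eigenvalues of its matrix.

(3, 0)

Congruent diagonalization of A (simultaneous row and column reduction) yields pivots 28, 3/28, 2, 0.
Counting signs: 3 positive, 1 zero.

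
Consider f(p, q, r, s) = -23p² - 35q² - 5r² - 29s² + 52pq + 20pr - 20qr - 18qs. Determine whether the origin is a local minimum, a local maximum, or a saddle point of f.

The Hessian at the origin is H = [[-46, 52, 20, 0], [52, -70, -20, -18], [20, -20, -10, 0], [0, -18, 0, -58]].
Applying the same elementary operations to the rows and columns of H produces a congruent diagonal matrix with entries -46, -258/23, -30/43, -4.
So there are 4 negative pivots.
H is negative definite, so the origin is a strict local maximum.

local maximum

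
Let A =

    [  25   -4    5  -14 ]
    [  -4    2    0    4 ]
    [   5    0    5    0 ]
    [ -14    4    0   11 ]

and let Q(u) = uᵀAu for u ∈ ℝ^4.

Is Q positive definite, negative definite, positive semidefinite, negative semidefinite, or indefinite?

Congruent diagonalization of A (simultaneous row and column reduction) yields pivots 25, 34/25, 60/17, 0.
Counting signs: 3 positive, 1 zero.
Hence Q is positive semidefinite.

positive semidefinite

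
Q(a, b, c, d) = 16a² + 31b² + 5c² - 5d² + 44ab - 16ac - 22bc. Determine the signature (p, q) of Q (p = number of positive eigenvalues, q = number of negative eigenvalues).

(3, 1)

Write A = [[16, 22, -8, 0], [22, 31, -11, 0], [-8, -11, 5, 0], [0, 0, 0, -5]].
Congruent diagonalization of A (simultaneous row and column reduction) yields pivots 16, 3/4, 1, -5.
Counting signs: 3 positive, 1 negative.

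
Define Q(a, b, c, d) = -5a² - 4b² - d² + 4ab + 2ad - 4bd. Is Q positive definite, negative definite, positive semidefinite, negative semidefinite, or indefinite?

The associated matrix is A = [[-5, 2, 0, 1], [2, -4, 0, -2], [0, 0, 0, 0], [1, -2, 0, -1]].
Row-reducing A symmetrically gives the diagonal entries -5, -16/5, 0, 0.
Counting signs: 2 negative, 2 zero.
Hence Q is negative semidefinite.

negative semidefinite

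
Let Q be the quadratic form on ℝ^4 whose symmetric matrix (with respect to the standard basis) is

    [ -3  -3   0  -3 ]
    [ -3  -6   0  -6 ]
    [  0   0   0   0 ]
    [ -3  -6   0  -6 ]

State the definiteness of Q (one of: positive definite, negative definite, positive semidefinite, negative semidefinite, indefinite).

negative semidefinite

Symmetric row and column elimination reduces A to a congruent diagonal form with pivots -3, -3, 0, 0.
So there are 2 negative, 2 zero pivots.
Hence Q is negative semidefinite.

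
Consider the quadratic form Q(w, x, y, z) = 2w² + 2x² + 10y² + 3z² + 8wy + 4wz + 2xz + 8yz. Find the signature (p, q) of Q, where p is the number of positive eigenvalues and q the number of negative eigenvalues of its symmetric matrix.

(4, 0)

The symmetric matrix is A = [[2, 0, 4, 2], [0, 2, 0, 1], [4, 0, 10, 4], [2, 1, 4, 3]].
An LDLᵀ factorisation of A has diagonal entries 2, 2, 2, 1/2.
Counting signs: 4 positive.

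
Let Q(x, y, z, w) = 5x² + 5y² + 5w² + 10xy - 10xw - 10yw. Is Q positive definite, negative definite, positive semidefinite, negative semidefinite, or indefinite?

The associated matrix is A = [[5, 5, 0, -5], [5, 5, 0, -5], [0, 0, 0, 0], [-5, -5, 0, 5]].
Symmetric row and column elimination reduces A to a congruent diagonal form with pivots 5, 0, 0, 0.
That gives 1 positive, 3 zero pivots.
Hence Q is positive semidefinite.

positive semidefinite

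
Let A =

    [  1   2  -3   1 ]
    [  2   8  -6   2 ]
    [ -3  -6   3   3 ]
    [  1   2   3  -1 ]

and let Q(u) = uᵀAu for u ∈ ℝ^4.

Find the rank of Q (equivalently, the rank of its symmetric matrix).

4

An LDLᵀ factorisation of A has diagonal entries 1, 4, -6, 4.
So there are 3 positive, 1 negative pivots.
The rank is the number of nonzero pivots: 4.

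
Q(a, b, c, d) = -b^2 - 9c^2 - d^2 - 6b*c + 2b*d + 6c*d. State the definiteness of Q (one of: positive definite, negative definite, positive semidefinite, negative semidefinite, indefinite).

negative semidefinite

Write A = [[0, 0, 0, 0], [0, -1, -3, 1], [0, -3, -9, 3], [0, 1, 3, -1]].
Applying the same elementary operations to the rows and columns of A produces a congruent diagonal matrix with entries 0, -1, 0, 0.
Counting signs: 1 negative, 3 zero.
Hence Q is negative semidefinite.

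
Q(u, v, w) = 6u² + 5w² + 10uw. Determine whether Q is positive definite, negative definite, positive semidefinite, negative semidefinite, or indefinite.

positive semidefinite

The symmetric matrix is A = [[6, 0, 5], [0, 0, 0], [5, 0, 5]].
Congruent diagonalization of A (simultaneous row and column reduction) yields pivots 6, 0, 5/6.
That gives 2 positive, 1 zero pivots.
Hence Q is positive semidefinite.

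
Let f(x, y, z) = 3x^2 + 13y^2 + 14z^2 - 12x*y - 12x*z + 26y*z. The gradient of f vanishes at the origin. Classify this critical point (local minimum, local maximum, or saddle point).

local minimum

The Hessian at the origin is H = [[6, -12, -12], [-12, 26, 26], [-12, 26, 28]].
Symmetric row and column elimination reduces H to a congruent diagonal form with pivots 6, 2, 2.
Counting signs: 3 positive.
H is positive definite, so the origin is a strict local minimum.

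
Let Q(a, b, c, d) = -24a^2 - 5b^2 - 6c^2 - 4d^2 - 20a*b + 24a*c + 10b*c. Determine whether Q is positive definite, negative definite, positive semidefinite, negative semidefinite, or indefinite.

negative semidefinite

The associated matrix is A = [[-24, -10, 12, 0], [-10, -5, 5, 0], [12, 5, -6, 0], [0, 0, 0, -4]].
Congruent diagonalization of A (simultaneous row and column reduction) yields pivots -24, -5/6, 0, -4.
So there are 3 negative, 1 zero pivots.
Hence Q is negative semidefinite.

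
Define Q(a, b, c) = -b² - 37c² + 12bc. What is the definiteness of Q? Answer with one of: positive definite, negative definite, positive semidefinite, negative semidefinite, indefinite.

The symmetric matrix is A = [[0, 0, 0], [0, -1, 6], [0, 6, -37]].
Row-reducing A symmetrically gives the diagonal entries 0, -1, -1.
That gives 2 negative, 1 zero pivots.
Hence Q is negative semidefinite.

negative semidefinite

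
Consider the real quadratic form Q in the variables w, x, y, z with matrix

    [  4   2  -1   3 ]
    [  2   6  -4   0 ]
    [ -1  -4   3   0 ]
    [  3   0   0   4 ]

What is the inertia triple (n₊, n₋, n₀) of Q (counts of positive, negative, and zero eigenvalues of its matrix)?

Row-reducing A symmetrically gives the diagonal entries 4, 5, 3/10, 1.
Counting signs: 4 positive.

(4, 0, 0)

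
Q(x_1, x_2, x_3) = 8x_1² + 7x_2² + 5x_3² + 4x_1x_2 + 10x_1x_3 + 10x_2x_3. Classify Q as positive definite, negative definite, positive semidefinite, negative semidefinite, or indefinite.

indefinite

Write A = [[8, 2, 5], [2, 7, 5], [5, 5, 5]].
Congruent diagonalization of A (simultaneous row and column reduction) yields pivots 8, 13/2, -15/52.
So there are 2 positive, 1 negative pivots.
Hence Q is indefinite.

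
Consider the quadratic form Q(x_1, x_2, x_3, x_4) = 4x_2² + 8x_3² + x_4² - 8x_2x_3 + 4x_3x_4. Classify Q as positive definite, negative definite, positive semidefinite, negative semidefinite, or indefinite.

The symmetric matrix is A = [[0, 0, 0, 0], [0, 4, -4, 0], [0, -4, 8, 2], [0, 0, 2, 1]].
Row-reducing A symmetrically gives the diagonal entries 0, 4, 4, 0.
Counting signs: 2 positive, 2 zero.
Hence Q is positive semidefinite.

positive semidefinite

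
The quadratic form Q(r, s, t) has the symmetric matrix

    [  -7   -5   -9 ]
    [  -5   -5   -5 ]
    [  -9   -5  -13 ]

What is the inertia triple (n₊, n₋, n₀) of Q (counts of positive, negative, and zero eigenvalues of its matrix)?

Row-reducing A symmetrically gives the diagonal entries -7, -10/7, 0.
So there are 2 negative, 1 zero pivots.

(0, 2, 1)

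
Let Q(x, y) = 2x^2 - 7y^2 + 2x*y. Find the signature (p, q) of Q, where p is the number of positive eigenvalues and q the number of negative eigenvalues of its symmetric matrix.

(1, 1)

The associated matrix is A = [[2, 1], [1, -7]].
Row-reducing A symmetrically gives the diagonal entries 2, -15/2.
Counting signs: 1 positive, 1 negative.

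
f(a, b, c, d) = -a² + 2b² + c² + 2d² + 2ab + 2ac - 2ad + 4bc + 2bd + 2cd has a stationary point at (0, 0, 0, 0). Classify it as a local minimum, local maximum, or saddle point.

The Hessian at the origin is H = [[-2, 2, 2, -2], [2, 4, 4, 2], [2, 4, 2, 2], [-2, 2, 2, 4]].
An LDLᵀ factorisation of H has diagonal entries -2, 6, -2, 6.
Counting signs: 2 positive, 2 negative.
H is indefinite, so the origin is a saddle point.

saddle point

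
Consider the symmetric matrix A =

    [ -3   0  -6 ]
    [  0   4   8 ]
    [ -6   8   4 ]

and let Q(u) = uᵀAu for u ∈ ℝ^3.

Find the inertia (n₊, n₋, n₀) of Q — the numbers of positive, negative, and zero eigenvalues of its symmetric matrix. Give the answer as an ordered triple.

(1, 1, 1)

Symmetric row and column elimination reduces A to a congruent diagonal form with pivots -3, 4, 0.
That gives 1 positive, 1 negative, 1 zero pivots.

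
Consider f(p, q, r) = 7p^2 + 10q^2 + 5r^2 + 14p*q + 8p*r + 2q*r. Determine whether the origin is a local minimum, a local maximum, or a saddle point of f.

saddle point

The Hessian at the origin is H = [[14, 14, 8], [14, 20, 2], [8, 2, 10]].
Symmetric row and column elimination reduces H to a congruent diagonal form with pivots 14, 6, -4/7.
Counting signs: 2 positive, 1 negative.
H is indefinite, so the origin is a saddle point.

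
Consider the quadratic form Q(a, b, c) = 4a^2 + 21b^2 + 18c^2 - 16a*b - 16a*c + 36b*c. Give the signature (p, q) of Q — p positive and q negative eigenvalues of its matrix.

The symmetric matrix is A = [[4, -8, -8], [-8, 21, 18], [-8, 18, 18]].
Applying the same elementary operations to the rows and columns of A produces a congruent diagonal matrix with entries 4, 5, 6/5.
So there are 3 positive pivots.

(3, 0)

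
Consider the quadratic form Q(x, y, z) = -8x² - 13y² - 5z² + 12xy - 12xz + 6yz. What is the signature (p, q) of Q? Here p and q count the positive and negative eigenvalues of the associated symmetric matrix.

(0, 3)

The symmetric matrix is A = [[-8, 6, -6], [6, -13, 3], [-6, 3, -5]].
Row-reducing A symmetrically gives the diagonal entries -8, -17/2, -4/17.
That gives 3 negative pivots.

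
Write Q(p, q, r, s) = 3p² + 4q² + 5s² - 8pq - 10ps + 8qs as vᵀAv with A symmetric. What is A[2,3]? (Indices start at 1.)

The coefficient of q·r in Q is 0. For a symmetric A this equals A[2,3] + A[3,2] = 2·A[2,3].
So A[2,3] = 0/2 = 0.

0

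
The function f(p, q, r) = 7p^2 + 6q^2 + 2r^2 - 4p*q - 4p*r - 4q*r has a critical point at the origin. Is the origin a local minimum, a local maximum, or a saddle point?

The Hessian at the origin is H = [[14, -4, -4], [-4, 12, -4], [-4, -4, 4]].
Congruent diagonalization of H (simultaneous row and column reduction) yields pivots 14, 76/7, 8/19.
So there are 3 positive pivots.
H is positive definite, so the origin is a strict local minimum.

local minimum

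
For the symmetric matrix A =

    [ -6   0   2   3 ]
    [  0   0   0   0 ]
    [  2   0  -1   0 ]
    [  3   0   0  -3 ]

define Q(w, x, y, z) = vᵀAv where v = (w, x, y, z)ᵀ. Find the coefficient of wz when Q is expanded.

The coefficient of wz is A[1,4] + A[4,1] = 2·3 = 6.

6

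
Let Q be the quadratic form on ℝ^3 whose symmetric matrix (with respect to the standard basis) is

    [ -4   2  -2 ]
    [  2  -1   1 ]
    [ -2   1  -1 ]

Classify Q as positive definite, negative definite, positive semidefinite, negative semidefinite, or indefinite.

negative semidefinite

Applying the same elementary operations to the rows and columns of A produces a congruent diagonal matrix with entries -4, 0, 0.
That gives 1 negative, 2 zero pivots.
Hence Q is negative semidefinite.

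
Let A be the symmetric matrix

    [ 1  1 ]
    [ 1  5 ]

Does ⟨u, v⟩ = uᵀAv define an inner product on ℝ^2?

Row-reducing A symmetrically gives the diagonal entries 1, 4.
Counting signs: 2 positive.
Hence Q is positive definite.
⟨·,·⟩ is an inner product exactly when A is positive definite.

yes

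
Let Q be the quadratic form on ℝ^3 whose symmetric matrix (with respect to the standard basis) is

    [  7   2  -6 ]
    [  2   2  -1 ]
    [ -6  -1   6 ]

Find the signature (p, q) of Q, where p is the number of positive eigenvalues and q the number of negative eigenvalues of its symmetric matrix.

Applying the same elementary operations to the rows and columns of A produces a congruent diagonal matrix with entries 7, 10/7, 1/2.
That gives 3 positive pivots.

(3, 0)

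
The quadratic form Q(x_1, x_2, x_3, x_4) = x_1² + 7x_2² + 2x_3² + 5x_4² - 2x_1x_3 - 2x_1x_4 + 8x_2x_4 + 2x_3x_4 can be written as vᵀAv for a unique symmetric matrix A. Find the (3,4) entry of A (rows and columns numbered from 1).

1

The coefficient of x_3·x_4 in Q is 2. For a symmetric A this equals A[3,4] + A[4,3] = 2·A[3,4].
So A[3,4] = 2/2 = 1.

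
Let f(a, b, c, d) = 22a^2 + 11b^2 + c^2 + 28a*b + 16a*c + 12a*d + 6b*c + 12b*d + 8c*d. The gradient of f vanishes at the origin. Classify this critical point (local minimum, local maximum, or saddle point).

The Hessian at the origin is H = [[44, 28, 16, 12], [28, 22, 6, 12], [16, 6, 2, 8], [12, 12, 8, 0]].
Symmetric row and column elimination reduces H to a congruent diagonal form with pivots 44, 46/11, -8, 4/23.
So there are 3 positive, 1 negative pivots.
H is indefinite, so the origin is a saddle point.

saddle point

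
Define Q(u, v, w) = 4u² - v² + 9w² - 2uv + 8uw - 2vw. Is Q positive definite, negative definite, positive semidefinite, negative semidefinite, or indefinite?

indefinite

The associated matrix is A = [[4, -1, 4], [-1, -1, -1], [4, -1, 9]].
Row-reducing A symmetrically gives the diagonal entries 4, -5/4, 5.
That gives 2 positive, 1 negative pivots.
Hence Q is indefinite.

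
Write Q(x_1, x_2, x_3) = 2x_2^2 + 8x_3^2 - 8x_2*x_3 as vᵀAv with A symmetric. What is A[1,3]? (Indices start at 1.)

0

The coefficient of x_1·x_3 in Q is 0. For a symmetric A this equals A[1,3] + A[3,1] = 2·A[1,3].
So A[1,3] = 0/2 = 0.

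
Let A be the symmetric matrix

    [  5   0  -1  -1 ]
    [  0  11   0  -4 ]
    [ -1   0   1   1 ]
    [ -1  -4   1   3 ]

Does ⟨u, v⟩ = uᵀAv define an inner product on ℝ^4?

Leading principal minors: Δ_1 = 5, Δ_2 = 55, Δ_3 = 44, Δ_4 = 24.
All leading principal minors are positive, so by Sylvester's criterion Q is positive definite.
⟨·,·⟩ is an inner product exactly when A is positive definite.

yes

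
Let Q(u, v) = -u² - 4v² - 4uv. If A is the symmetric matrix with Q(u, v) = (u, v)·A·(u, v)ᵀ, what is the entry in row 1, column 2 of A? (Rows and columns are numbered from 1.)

The coefficient of u·v in Q is -4. For a symmetric A this equals A[1,2] + A[2,1] = 2·A[1,2].
So A[1,2] = -4/2 = -2.

-2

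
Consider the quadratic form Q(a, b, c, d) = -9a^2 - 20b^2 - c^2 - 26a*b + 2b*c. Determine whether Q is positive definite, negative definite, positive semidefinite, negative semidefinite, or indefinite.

The symmetric matrix is A = [[-9, -13, 0, 0], [-13, -20, 1, 0], [0, 1, -1, 0], [0, 0, 0, 0]].
Applying the same elementary operations to the rows and columns of A produces a congruent diagonal matrix with entries -9, -11/9, -2/11, 0.
So there are 3 negative, 1 zero pivots.
Hence Q is negative semidefinite.

negative semidefinite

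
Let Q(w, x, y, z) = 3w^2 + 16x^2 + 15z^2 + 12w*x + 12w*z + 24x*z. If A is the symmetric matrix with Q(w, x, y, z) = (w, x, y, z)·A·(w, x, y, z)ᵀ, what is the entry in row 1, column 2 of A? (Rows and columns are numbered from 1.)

The coefficient of w·x in Q is 12. For a symmetric A this equals A[1,2] + A[2,1] = 2·A[1,2].
So A[1,2] = 12/2 = 6.

6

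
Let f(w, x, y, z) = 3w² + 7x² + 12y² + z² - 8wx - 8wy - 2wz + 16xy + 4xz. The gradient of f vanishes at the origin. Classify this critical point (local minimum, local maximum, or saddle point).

The Hessian at the origin is H = [[6, -8, -8, -2], [-8, 14, 16, 4], [-8, 16, 24, 0], [-2, 4, 0, 2]].
An LDLᵀ factorisation of H has diagonal entries 6, 10/3, 24/5, -4.
That gives 3 positive, 1 negative pivots.
H is indefinite, so the origin is a saddle point.

saddle point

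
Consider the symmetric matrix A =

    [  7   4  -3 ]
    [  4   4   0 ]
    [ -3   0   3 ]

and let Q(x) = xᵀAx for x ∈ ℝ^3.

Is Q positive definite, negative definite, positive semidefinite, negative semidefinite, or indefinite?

Applying the same elementary operations to the rows and columns of A produces a congruent diagonal matrix with entries 7, 12/7, 0.
Counting signs: 2 positive, 1 zero.
Hence Q is positive semidefinite.

positive semidefinite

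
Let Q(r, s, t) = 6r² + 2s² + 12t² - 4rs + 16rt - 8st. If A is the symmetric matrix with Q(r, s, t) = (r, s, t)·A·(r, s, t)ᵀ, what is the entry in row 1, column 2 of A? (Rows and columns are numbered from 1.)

-2

The coefficient of r·s in Q is -4. For a symmetric A this equals A[1,2] + A[2,1] = 2·A[1,2].
So A[1,2] = -4/2 = -2.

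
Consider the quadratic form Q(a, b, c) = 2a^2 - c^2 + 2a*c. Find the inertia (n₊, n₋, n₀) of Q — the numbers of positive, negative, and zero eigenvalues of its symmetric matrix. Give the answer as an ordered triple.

Write A = [[2, 0, 1], [0, 0, 0], [1, 0, -1]].
Congruent diagonalization of A (simultaneous row and column reduction) yields pivots 2, 0, -3/2.
So there are 1 positive, 1 negative, 1 zero pivots.

(1, 1, 1)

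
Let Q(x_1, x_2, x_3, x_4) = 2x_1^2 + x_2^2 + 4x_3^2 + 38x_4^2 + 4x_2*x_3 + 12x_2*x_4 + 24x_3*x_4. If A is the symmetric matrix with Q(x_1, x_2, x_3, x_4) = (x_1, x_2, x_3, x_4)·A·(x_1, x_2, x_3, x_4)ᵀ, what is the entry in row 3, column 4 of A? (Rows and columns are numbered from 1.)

The coefficient of x_3·x_4 in Q is 24. For a symmetric A this equals A[3,4] + A[4,3] = 2·A[3,4].
So A[3,4] = 24/2 = 12.

12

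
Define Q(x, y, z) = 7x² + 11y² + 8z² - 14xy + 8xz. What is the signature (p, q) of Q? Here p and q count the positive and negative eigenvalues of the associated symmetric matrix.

(3, 0)

Write A = [[7, -7, 4], [-7, 11, 0], [4, 0, 8]].
Symmetric row and column elimination reduces A to a congruent diagonal form with pivots 7, 4, 12/7.
Counting signs: 3 positive.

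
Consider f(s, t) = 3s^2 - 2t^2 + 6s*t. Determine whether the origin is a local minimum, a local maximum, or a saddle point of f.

The Hessian at the origin is H = [[6, 6], [6, -4]].
det H = 6·-4 − (6)² = -60 < 0, so H is indefinite.
Therefore the origin is a saddle point.

saddle point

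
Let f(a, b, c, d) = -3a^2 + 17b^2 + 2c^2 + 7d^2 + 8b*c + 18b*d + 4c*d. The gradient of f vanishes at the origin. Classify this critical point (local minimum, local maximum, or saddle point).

saddle point

The Hessian at the origin is H = [[-6, 0, 0, 0], [0, 34, 8, 18], [0, 8, 4, 4], [0, 18, 4, 14]].
Symmetric row and column elimination reduces H to a congruent diagonal form with pivots -6, 34, 36/17, 40/9.
That gives 3 positive, 1 negative pivots.
H is indefinite, so the origin is a saddle point.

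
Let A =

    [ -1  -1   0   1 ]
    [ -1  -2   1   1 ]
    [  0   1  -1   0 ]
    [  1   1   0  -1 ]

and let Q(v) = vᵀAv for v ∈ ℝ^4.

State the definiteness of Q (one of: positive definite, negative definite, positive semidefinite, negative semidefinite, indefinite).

Row-reducing A symmetrically gives the diagonal entries -1, -1, 0, 0.
Counting signs: 2 negative, 2 zero.
Hence Q is negative semidefinite.

negative semidefinite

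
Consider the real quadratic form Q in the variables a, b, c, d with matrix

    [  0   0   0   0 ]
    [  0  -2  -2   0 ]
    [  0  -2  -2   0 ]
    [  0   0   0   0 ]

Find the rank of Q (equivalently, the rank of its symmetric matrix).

Symmetric row and column elimination reduces A to a congruent diagonal form with pivots 0, -2, 0, 0.
Counting signs: 1 negative, 3 zero.
The rank is the number of nonzero pivots: 1.

1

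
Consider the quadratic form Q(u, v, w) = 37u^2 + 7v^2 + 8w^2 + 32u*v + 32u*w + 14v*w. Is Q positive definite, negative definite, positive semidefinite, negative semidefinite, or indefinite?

The symmetric matrix of Q is A = [[37, 16, 16], [16, 7, 7], [16, 7, 8]].
Leading principal minors: Δ_1 = 37, Δ_2 = 3, Δ_3 = 3.
All leading principal minors are positive, so by Sylvester's criterion Q is positive definite.

positive definite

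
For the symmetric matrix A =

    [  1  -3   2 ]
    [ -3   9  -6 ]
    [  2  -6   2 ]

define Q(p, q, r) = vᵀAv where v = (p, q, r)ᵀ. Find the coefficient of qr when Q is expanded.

The coefficient of qr is A[2,3] + A[3,2] = 2·(-6) = -12.

-12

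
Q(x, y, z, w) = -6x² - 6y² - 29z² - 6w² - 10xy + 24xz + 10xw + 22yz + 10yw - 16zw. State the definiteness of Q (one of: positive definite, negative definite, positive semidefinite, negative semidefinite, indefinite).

The symmetric matrix of Q is A = [[-6, -5, 12, 5], [-5, -6, 11, 5], [12, 11, -29, -8], [5, 5, -8, -6]].
Leading principal minors: Δ_1 = -6, Δ_2 = 11, Δ_3 = -49, Δ_4 = 5.
The signs alternate starting with Δ_1 < 0, so by Sylvester's criterion Q is negative definite.

negative definite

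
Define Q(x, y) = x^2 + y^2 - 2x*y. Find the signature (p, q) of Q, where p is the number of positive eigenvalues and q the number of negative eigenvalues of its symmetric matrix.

Write A = [[1, -1], [-1, 1]].
Congruent diagonalization of A (simultaneous row and column reduction) yields pivots 1, 0.
That gives 1 positive, 1 zero pivots.

(1, 0)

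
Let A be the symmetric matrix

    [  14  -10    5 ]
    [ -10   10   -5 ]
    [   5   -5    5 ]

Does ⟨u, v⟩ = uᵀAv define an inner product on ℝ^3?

Leading principal minors: Δ_1 = 14, Δ_2 = 40, Δ_3 = 100.
All leading principal minors are positive, so by Sylvester's criterion Q is positive definite.
⟨·,·⟩ is an inner product exactly when A is positive definite.

yes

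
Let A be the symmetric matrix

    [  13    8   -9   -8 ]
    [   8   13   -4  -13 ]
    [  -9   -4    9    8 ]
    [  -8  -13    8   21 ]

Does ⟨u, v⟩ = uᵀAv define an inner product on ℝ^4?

Row-reducing A symmetrically gives the diagonal entries 13, 105/13, 52/21, 20/13.
So there are 4 positive pivots.
Hence Q is positive definite.
⟨·,·⟩ is an inner product exactly when A is positive definite.

yes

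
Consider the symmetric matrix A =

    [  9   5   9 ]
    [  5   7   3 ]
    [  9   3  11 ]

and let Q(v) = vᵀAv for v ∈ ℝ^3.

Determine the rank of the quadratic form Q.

3

Applying the same elementary operations to the rows and columns of A produces a congruent diagonal matrix with entries 9, 38/9, 20/19.
That gives 3 positive pivots.
The rank is the number of nonzero pivots: 3.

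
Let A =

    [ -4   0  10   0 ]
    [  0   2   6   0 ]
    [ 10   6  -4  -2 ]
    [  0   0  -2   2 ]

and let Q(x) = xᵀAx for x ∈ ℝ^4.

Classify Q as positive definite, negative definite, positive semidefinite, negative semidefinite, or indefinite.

indefinite

Applying the same elementary operations to the rows and columns of A produces a congruent diagonal matrix with entries -4, 2, 3, 2/3.
That gives 3 positive, 1 negative pivots.
Hence Q is indefinite.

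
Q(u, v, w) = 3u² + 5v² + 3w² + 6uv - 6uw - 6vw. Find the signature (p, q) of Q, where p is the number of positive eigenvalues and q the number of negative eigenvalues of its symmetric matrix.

The associated matrix is A = [[3, 3, -3], [3, 5, -3], [-3, -3, 3]].
Row-reducing A symmetrically gives the diagonal entries 3, 2, 0.
So there are 2 positive, 1 zero pivots.

(2, 0)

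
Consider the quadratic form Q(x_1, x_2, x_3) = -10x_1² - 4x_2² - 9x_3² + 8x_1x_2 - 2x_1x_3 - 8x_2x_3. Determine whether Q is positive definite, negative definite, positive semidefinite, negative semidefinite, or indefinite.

negative definite

The symmetric matrix is A = [[-10, 4, -1], [4, -4, -4], [-1, -4, -9]].
Congruent diagonalization of A (simultaneous row and column reduction) yields pivots -10, -12/5, -5/6.
That gives 3 negative pivots.
Hence Q is negative definite.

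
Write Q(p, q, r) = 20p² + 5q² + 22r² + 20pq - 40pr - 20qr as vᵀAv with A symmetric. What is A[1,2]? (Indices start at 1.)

The coefficient of p·q in Q is 20. For a symmetric A this equals A[1,2] + A[2,1] = 2·A[1,2].
So A[1,2] = 20/2 = 10.

10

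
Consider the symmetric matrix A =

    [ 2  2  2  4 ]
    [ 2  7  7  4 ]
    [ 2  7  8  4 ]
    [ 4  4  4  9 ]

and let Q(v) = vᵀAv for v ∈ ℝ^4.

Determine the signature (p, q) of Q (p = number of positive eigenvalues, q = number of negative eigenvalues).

(4, 0)

Row-reducing A symmetrically gives the diagonal entries 2, 5, 1, 1.
Counting signs: 4 positive.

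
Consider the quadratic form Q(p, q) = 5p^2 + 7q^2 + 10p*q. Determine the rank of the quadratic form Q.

The associated matrix is A = [[5, 5], [5, 7]].
Row-reducing A symmetrically gives the diagonal entries 5, 2.
So there are 2 positive pivots.
The rank is the number of nonzero pivots: 2.

2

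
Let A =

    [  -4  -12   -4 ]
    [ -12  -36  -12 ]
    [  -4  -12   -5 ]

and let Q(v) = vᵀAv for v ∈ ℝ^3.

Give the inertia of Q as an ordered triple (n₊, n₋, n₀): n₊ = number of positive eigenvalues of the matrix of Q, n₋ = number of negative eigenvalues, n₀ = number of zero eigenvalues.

(0, 2, 1)

Congruent diagonalization of A (simultaneous row and column reduction) yields pivots -4, 0, -1.
So there are 2 negative, 1 zero pivots.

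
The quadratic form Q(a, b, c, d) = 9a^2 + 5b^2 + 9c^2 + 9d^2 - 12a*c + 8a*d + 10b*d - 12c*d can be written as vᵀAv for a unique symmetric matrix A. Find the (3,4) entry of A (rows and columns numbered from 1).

The coefficient of c·d in Q is -12. For a symmetric A this equals A[3,4] + A[4,3] = 2·A[3,4].
So A[3,4] = -12/2 = -6.

-6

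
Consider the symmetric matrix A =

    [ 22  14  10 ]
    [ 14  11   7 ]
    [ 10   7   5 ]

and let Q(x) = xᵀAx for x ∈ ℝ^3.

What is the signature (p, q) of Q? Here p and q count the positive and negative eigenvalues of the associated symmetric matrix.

Congruent diagonalization of A (simultaneous row and column reduction) yields pivots 22, 23/11, 6/23.
That gives 3 positive pivots.

(3, 0)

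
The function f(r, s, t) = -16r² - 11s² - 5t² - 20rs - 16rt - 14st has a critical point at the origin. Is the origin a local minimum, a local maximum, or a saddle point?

The Hessian at the origin is H = [[-32, -20, -16], [-20, -22, -14], [-16, -14, -10]].
Row-reducing H symmetrically gives the diagonal entries -32, -19/2, -6/19.
That gives 3 negative pivots.
H is negative definite, so the origin is a strict local maximum.

local maximum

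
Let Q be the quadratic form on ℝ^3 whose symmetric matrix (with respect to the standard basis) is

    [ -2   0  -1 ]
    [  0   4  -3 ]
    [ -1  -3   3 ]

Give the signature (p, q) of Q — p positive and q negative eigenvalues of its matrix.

(2, 1)

Congruent diagonalization of A (simultaneous row and column reduction) yields pivots -2, 4, 5/4.
So there are 2 positive, 1 negative pivots.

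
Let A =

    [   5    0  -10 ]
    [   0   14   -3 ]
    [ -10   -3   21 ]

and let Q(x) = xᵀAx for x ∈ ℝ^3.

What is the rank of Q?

3

Row-reducing A symmetrically gives the diagonal entries 5, 14, 5/14.
So there are 3 positive pivots.
The rank is the number of nonzero pivots: 3.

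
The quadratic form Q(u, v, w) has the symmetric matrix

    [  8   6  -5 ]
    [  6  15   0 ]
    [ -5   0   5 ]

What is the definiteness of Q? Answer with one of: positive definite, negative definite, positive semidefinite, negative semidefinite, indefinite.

Applying the same elementary operations to the rows and columns of A produces a congruent diagonal matrix with entries 8, 21/2, 15/28.
That gives 3 positive pivots.
Hence Q is positive definite.

positive definite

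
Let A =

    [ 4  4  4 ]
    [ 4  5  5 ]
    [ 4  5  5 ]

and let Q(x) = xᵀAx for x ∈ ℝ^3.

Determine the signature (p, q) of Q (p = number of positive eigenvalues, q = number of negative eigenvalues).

Congruent diagonalization of A (simultaneous row and column reduction) yields pivots 4, 1, 0.
Counting signs: 2 positive, 1 zero.

(2, 0)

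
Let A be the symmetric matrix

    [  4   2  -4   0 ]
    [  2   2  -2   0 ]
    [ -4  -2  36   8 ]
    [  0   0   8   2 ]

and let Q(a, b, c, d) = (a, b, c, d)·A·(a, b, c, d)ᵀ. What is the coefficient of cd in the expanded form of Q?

The coefficient of cd is A[3,4] + A[4,3] = 2·8 = 16.

16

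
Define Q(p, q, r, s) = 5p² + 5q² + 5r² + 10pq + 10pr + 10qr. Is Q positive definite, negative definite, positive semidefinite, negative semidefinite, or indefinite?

The associated matrix is A = [[5, 5, 5, 0], [5, 5, 5, 0], [5, 5, 5, 0], [0, 0, 0, 0]].
Congruent diagonalization of A (simultaneous row and column reduction) yields pivots 5, 0, 0, 0.
Counting signs: 1 positive, 3 zero.
Hence Q is positive semidefinite.

positive semidefinite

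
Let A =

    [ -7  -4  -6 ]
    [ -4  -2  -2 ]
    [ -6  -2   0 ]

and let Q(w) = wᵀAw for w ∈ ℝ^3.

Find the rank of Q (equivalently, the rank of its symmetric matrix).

3

Applying the same elementary operations to the rows and columns of A produces a congruent diagonal matrix with entries -7, 2/7, -2.
Counting signs: 1 positive, 2 negative.
The rank is the number of nonzero pivots: 3.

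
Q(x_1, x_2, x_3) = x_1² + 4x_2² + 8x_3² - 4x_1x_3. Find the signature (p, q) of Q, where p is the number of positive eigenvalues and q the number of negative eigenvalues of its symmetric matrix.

The associated matrix is A = [[1, 0, -2], [0, 4, 0], [-2, 0, 8]].
Congruent diagonalization of A (simultaneous row and column reduction) yields pivots 1, 4, 4.
That gives 3 positive pivots.

(3, 0)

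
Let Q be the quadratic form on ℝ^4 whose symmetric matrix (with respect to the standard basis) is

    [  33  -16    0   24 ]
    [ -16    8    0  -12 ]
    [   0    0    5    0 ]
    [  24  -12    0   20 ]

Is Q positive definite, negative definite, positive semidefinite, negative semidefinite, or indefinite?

positive definite

Row-reducing A symmetrically gives the diagonal entries 33, 8/33, 5, 2.
Counting signs: 4 positive.
Hence Q is positive definite.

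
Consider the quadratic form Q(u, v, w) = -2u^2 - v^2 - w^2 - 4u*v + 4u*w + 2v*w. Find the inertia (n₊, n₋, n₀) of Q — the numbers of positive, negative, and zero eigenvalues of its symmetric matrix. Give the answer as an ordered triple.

The associated matrix is A = [[-2, -2, 2], [-2, -1, 1], [2, 1, -1]].
Row-reducing A symmetrically gives the diagonal entries -2, 1, 0.
So there are 1 positive, 1 negative, 1 zero pivots.

(1, 1, 1)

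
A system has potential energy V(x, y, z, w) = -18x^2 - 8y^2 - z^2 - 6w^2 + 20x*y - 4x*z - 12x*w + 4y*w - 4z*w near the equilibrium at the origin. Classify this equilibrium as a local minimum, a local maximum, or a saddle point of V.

local maximum

The Hessian at the origin is H = [[-36, 20, -4, -12], [20, -16, 0, 4], [-4, 0, -2, -4], [-12, 4, -4, -12]].
Row-reducing H symmetrically gives the diagonal entries -36, -44/9, -6/11, -8/3.
That gives 4 negative pivots.
H is negative definite, so the origin is a strict local maximum.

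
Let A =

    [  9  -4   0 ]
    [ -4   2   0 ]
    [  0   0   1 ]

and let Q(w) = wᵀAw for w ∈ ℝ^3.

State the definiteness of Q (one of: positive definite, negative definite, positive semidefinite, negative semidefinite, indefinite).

Leading principal minors: Δ_1 = 9, Δ_2 = 2, Δ_3 = 2.
All leading principal minors are positive, so by Sylvester's criterion Q is positive definite.

positive definite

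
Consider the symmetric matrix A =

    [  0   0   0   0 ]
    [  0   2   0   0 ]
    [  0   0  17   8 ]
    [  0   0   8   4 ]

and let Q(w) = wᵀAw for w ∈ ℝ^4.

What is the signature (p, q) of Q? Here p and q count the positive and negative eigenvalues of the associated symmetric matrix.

Symmetric row and column elimination reduces A to a congruent diagonal form with pivots 0, 2, 17, 4/17.
Counting signs: 3 positive, 1 zero.

(3, 0)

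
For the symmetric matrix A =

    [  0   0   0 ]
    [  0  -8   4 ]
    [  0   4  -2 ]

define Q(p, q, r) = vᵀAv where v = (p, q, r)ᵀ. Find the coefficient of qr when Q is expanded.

8

The coefficient of qr is A[2,3] + A[3,2] = 2·4 = 8.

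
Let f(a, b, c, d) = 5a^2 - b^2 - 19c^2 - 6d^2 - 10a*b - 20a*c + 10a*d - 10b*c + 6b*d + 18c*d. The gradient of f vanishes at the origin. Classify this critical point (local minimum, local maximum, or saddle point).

saddle point

The Hessian at the origin is H = [[10, -10, -20, 10], [-10, -2, -10, 6], [-20, -10, -38, 18], [10, 6, 18, -12]].
Applying the same elementary operations to the rows and columns of H produces a congruent diagonal matrix with entries 10, -12, -3, 2/3.
So there are 2 positive, 2 negative pivots.
H is indefinite, so the origin is a saddle point.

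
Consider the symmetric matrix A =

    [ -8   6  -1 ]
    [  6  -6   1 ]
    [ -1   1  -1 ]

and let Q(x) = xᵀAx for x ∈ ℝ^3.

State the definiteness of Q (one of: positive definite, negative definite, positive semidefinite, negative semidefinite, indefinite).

negative definite

Leading principal minors: Δ_1 = -8, Δ_2 = 12, Δ_3 = -10.
The signs alternate starting with Δ_1 < 0, so by Sylvester's criterion Q is negative definite.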